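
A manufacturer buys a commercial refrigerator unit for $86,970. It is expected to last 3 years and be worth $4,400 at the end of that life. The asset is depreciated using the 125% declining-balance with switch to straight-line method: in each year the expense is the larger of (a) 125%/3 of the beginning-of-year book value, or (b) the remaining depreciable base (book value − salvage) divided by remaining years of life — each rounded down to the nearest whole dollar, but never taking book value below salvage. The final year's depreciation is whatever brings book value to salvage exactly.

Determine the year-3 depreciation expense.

Depreciable base = $86,970 − $4,400 = $82,570.
Year 1: DB = ⌊$86,970 × 125%/3⌋ = $36,237; SL = ⌊$82,570/3⌋ = $27,523 → take DB $36,237. Book value $50,733.
Year 2: DB = ⌊$50,733 × 125%/3⌋ = $21,138; SL = ⌊$46,333/2⌋ = $23,166 → take SL $23,166. Book value $27,567.
Year 3 (final): $27,567 − $4,400 = $23,167. Book value $4,400.

$23,167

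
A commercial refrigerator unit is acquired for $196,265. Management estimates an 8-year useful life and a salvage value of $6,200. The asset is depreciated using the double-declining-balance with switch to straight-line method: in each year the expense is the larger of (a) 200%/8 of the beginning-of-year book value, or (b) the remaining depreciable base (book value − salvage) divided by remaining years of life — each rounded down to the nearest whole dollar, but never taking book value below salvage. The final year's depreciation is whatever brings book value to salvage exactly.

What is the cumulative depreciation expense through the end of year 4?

$134,165

Depreciable base = $196,265 − $6,200 = $190,065.
Year 1: DB = ⌊$196,265 × 200%/8⌋ = $49,066; SL = ⌊$190,065/8⌋ = $23,758 → take DB $49,066. Book value $147,199.
Year 2: DB = ⌊$147,199 × 200%/8⌋ = $36,799; SL = ⌊$140,999/7⌋ = $20,142 → take DB $36,799. Book value $110,400.
Year 3: DB = ⌊$110,400 × 200%/8⌋ = $27,600; SL = ⌊$104,200/6⌋ = $17,366 → take DB $27,600. Book value $82,800.
Year 4: DB = ⌊$82,800 × 200%/8⌋ = $20,700; SL = ⌊$76,600/5⌋ = $15,320 → take DB $20,700. Book value $62,100.
Accumulated through year 4 = $196,265 − $62,100 = $134,165.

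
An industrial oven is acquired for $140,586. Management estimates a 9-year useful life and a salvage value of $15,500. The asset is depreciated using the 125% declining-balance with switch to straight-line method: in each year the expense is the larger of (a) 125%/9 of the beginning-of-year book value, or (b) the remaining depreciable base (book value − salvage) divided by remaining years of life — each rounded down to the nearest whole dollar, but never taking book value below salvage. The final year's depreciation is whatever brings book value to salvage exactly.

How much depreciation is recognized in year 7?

Depreciable base = $140,586 − $15,500 = $125,086.
Year 1: DB = ⌊$140,586 × 125%/9⌋ = $19,525; SL = ⌊$125,086/9⌋ = $13,898 → take DB $19,525. Book value $121,061.
Year 2: DB = ⌊$121,061 × 125%/9⌋ = $16,814; SL = ⌊$105,561/8⌋ = $13,195 → take DB $16,814. Book value $104,247.
Year 3: DB = ⌊$104,247 × 125%/9⌋ = $14,478; SL = ⌊$88,747/7⌋ = $12,678 → take DB $14,478. Book value $89,769.
Year 4: DB = ⌊$89,769 × 125%/9⌋ = $12,467; SL = ⌊$74,269/6⌋ = $12,378 → take DB $12,467. Book value $77,302.
Year 5: DB = ⌊$77,302 × 125%/9⌋ = $10,736; SL = ⌊$61,802/5⌋ = $12,360 → take SL $12,360. Book value $64,942.
Year 6: DB = ⌊$64,942 × 125%/9⌋ = $9,019; SL = ⌊$49,442/4⌋ = $12,360 → take SL $12,360. Book value $52,582.
Year 7: DB = ⌊$52,582 × 125%/9⌋ = $7,303; SL = ⌊$37,082/3⌋ = $12,360 → take SL $12,360. Book value $40,222.

$12,360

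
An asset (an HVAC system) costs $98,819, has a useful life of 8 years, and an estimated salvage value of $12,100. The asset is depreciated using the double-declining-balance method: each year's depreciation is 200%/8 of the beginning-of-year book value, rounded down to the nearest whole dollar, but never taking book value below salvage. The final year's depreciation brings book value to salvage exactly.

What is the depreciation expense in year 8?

$1,092

Depreciable base = $98,819 − $12,100 = $86,719.
Year 1: ⌊$98,819 × 200%/8⌋ = $24,704. Book value $74,115.
Year 2: ⌊$74,115 × 200%/8⌋ = $18,528. Book value $55,587.
Year 3: ⌊$55,587 × 200%/8⌋ = $13,896. Book value $41,691.
Year 4: ⌊$41,691 × 200%/8⌋ = $10,422. Book value $31,269.
Year 5: ⌊$31,269 × 200%/8⌋ = $7,817. Book value $23,452.
Year 6: ⌊$23,452 × 200%/8⌋ = $5,863. Book value $17,589.
Year 7: ⌊$17,589 × 200%/8⌋ = $4,397. Book value $13,192.
Year 8 (final): $13,192 − $12,100 = $1,092. Book value $12,100.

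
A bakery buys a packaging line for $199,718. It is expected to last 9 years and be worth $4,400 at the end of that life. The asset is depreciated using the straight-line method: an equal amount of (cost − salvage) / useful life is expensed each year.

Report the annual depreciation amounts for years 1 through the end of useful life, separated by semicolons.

$21,702; $21,702; $21,702; $21,702; $21,702; $21,702; $21,702; $21,702; $21,702

Depreciable base = $199,718 − $4,400 = $195,318.
Annual expense = $195,318 / 9 = $21,702.
End of year 1: book value $178,016.
End of year 2: book value $156,314.
End of year 3: book value $134,612.
End of year 4: book value $112,910.
End of year 5: book value $91,208.
End of year 6: book value $69,506.
End of year 7: book value $47,804.
End of year 8: book value $26,102.
End of year 9: book value $4,400.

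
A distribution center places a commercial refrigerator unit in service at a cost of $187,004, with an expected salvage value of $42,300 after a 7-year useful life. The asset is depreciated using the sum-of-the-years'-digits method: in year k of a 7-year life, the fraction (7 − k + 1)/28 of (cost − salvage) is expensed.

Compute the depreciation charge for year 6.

$10,336

Depreciable base = $187,004 − $42,300 = $144,704.
Sum of the years' digits = 7+6+5+4+3+2+1 = 28.
Year 1: $144,704 × 7/28 = $36,176. Book value $150,828.
Year 2: $144,704 × 6/28 = $31,008. Book value $119,820.
Year 3: $144,704 × 5/28 = $25,840. Book value $93,980.
Year 4: $144,704 × 4/28 = $20,672. Book value $73,308.
Year 5: $144,704 × 3/28 = $15,504. Book value $57,804.
Year 6: $144,704 × 2/28 = $10,336. Book value $47,468.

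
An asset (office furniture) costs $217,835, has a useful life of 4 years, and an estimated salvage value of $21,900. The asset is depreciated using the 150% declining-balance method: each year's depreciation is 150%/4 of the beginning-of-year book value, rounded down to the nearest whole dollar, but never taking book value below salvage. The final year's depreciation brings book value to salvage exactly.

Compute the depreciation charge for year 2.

Depreciable base = $217,835 − $21,900 = $195,935.
Year 1: ⌊$217,835 × 150%/4⌋ = $81,688. Book value $136,147.
Year 2: ⌊$136,147 × 150%/4⌋ = $51,055. Book value $85,092.

$51,055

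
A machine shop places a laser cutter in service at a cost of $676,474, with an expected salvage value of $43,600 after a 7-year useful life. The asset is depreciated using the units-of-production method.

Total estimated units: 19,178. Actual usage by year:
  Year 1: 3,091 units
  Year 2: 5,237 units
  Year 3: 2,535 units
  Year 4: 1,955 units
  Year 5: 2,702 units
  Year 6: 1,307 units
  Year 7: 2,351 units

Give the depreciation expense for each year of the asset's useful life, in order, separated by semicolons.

Depreciable base = $676,474 − $43,600 = $632,874.
Rate = $632,874 / 19,178 units = $33 per unit.
Year 1: 3,091 × $33 = $102,003. Book value $574,471.
Year 2: 5,237 × $33 = $172,821. Book value $401,650.
Year 3: 2,535 × $33 = $83,655. Book value $317,995.
Year 4: 1,955 × $33 = $64,515. Book value $253,480.
Year 5: 2,702 × $33 = $89,166. Book value $164,314.
Year 6: 1,307 × $33 = $43,131. Book value $121,183.
Year 7: 2,351 × $33 = $77,583. Book value $43,600.

$102,003; $172,821; $83,655; $64,515; $89,166; $43,131; $77,583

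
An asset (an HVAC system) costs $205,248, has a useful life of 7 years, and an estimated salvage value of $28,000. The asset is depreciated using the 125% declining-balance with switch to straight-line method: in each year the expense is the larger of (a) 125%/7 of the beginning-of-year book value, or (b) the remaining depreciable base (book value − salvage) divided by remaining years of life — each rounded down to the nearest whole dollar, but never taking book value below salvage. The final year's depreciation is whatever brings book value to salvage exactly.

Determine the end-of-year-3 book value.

$113,761

Depreciable base = $205,248 − $28,000 = $177,248.
Year 1: DB = ⌊$205,248 × 125%/7⌋ = $36,651; SL = ⌊$177,248/7⌋ = $25,321 → take DB $36,651. Book value $168,597.
Year 2: DB = ⌊$168,597 × 125%/7⌋ = $30,106; SL = ⌊$140,597/6⌋ = $23,432 → take DB $30,106. Book value $138,491.
Year 3: DB = ⌊$138,491 × 125%/7⌋ = $24,730; SL = ⌊$110,491/5⌋ = $22,098 → take DB $24,730. Book value $113,761.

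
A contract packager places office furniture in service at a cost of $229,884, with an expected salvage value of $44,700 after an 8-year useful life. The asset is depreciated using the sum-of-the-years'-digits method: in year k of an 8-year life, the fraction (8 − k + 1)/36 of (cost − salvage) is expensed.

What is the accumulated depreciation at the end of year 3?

$108,024

Depreciable base = $229,884 − $44,700 = $185,184.
Sum of the years' digits = 8+7+6+5+4+3+2+1 = 36.
Year 1: $185,184 × 8/36 = $41,152. Book value $188,732.
Year 2: $185,184 × 7/36 = $36,008. Book value $152,724.
Year 3: $185,184 × 6/36 = $30,864. Book value $121,860.
Accumulated through year 3 = $229,884 − $121,860 = $108,024.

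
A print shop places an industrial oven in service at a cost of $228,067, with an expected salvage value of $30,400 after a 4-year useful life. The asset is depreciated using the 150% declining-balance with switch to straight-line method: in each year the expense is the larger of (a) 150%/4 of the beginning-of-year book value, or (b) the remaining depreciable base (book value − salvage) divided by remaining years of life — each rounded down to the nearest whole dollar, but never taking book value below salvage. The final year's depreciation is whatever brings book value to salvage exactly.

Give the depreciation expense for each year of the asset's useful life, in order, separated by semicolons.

$85,525; $53,453; $33,408; $25,281

Depreciable base = $228,067 − $30,400 = $197,667.
Year 1: DB = ⌊$228,067 × 150%/4⌋ = $85,525; SL = ⌊$197,667/4⌋ = $49,416 → take DB $85,525. Book value $142,542.
Year 2: DB = ⌊$142,542 × 150%/4⌋ = $53,453; SL = ⌊$112,142/3⌋ = $37,380 → take DB $53,453. Book value $89,089.
Year 3: DB = ⌊$89,089 × 150%/4⌋ = $33,408; SL = ⌊$58,689/2⌋ = $29,344 → take DB $33,408. Book value $55,681.
Year 4 (final): $55,681 − $30,400 = $25,281. Book value $30,400.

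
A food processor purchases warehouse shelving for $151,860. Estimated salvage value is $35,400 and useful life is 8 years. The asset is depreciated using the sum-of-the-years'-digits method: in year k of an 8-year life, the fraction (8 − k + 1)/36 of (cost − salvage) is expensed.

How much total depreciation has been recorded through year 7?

$113,225

Depreciable base = $151,860 − $35,400 = $116,460.
Sum of the years' digits = 8+7+6+5+4+3+2+1 = 36.
Year 1: $116,460 × 8/36 = $25,880. Book value $125,980.
Year 2: $116,460 × 7/36 = $22,645. Book value $103,335.
Year 3: $116,460 × 6/36 = $19,410. Book value $83,925.
Year 4: $116,460 × 5/36 = $16,175. Book value $67,750.
Year 5: $116,460 × 4/36 = $12,940. Book value $54,810.
Year 6: $116,460 × 3/36 = $9,705. Book value $45,105.
Year 7: $116,460 × 2/36 = $6,470. Book value $38,635.
Accumulated through year 7 = $151,860 − $38,635 = $113,225.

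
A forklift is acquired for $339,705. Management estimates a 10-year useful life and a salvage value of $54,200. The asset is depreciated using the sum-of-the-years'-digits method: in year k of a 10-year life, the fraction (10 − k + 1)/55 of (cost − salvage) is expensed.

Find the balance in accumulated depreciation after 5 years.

$207,640

Depreciable base = $339,705 − $54,200 = $285,505.
Sum of the years' digits = 10+9+8+7+6+5+4+3+2+1 = 55.
Year 1: $285,505 × 10/55 = $51,910. Book value $287,795.
Year 2: $285,505 × 9/55 = $46,719. Book value $241,076.
Year 3: $285,505 × 8/55 = $41,528. Book value $199,548.
Year 4: $285,505 × 7/55 = $36,337. Book value $163,211.
Year 5: $285,505 × 6/55 = $31,146. Book value $132,065.
Accumulated through year 5 = $339,705 − $132,065 = $207,640.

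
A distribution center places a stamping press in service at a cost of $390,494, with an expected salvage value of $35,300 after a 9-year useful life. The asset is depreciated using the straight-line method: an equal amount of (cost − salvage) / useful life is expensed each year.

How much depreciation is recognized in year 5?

$39,466

Depreciable base = $390,494 − $35,300 = $355,194.
Annual expense = $355,194 / 9 = $39,466.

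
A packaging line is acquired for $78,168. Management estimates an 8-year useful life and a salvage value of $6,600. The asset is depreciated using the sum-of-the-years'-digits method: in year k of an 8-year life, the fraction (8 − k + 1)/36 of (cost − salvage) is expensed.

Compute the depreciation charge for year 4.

$9,940

Depreciable base = $78,168 − $6,600 = $71,568.
Sum of the years' digits = 8+7+6+5+4+3+2+1 = 36.
Year 1: $71,568 × 8/36 = $15,904. Book value $62,264.
Year 2: $71,568 × 7/36 = $13,916. Book value $48,348.
Year 3: $71,568 × 6/36 = $11,928. Book value $36,420.
Year 4: $71,568 × 5/36 = $9,940. Book value $26,480.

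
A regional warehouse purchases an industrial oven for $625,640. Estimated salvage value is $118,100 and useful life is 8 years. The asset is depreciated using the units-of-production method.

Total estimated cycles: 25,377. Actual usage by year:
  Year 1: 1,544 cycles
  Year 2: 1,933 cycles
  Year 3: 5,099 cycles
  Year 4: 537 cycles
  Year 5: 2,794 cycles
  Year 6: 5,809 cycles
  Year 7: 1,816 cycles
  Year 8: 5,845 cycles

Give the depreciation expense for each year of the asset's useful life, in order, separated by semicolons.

$30,880; $38,660; $101,980; $10,740; $55,880; $116,180; $36,320; $116,900

Depreciable base = $625,640 − $118,100 = $507,540.
Rate = $507,540 / 25,377 cycles = $20 per cycle.
Year 1: 1,544 × $20 = $30,880. Book value $594,760.
Year 2: 1,933 × $20 = $38,660. Book value $556,100.
Year 3: 5,099 × $20 = $101,980. Book value $454,120.
Year 4: 537 × $20 = $10,740. Book value $443,380.
Year 5: 2,794 × $20 = $55,880. Book value $387,500.
Year 6: 5,809 × $20 = $116,180. Book value $271,320.
Year 7: 1,816 × $20 = $36,320. Book value $235,000.
Year 8: 5,845 × $20 = $116,900. Book value $118,100.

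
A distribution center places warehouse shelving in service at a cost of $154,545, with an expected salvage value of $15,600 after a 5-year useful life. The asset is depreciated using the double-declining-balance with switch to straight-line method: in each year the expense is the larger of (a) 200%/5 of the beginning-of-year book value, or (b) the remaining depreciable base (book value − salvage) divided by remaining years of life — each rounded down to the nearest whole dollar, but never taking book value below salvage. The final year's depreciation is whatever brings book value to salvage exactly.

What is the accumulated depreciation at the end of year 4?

Depreciable base = $154,545 − $15,600 = $138,945.
Year 1: DB = ⌊$154,545 × 200%/5⌋ = $61,818; SL = ⌊$138,945/5⌋ = $27,789 → take DB $61,818. Book value $92,727.
Year 2: DB = ⌊$92,727 × 200%/5⌋ = $37,090; SL = ⌊$77,127/4⌋ = $19,281 → take DB $37,090. Book value $55,637.
Year 3: DB = ⌊$55,637 × 200%/5⌋ = $22,254; SL = ⌊$40,037/3⌋ = $13,345 → take DB $22,254. Book value $33,383.
Year 4: DB = ⌊$33,383 × 200%/5⌋ = $13,353; SL = ⌊$17,783/2⌋ = $8,891 → take DB $13,353. Book value $20,030.
Accumulated through year 4 = $154,545 − $20,030 = $134,515.

$134,515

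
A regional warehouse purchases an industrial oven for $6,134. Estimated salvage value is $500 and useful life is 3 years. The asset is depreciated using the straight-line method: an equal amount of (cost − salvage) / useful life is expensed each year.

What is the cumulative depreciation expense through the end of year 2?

$3,756

Depreciable base = $6,134 − $500 = $5,634.
Annual expense = $5,634 / 3 = $1,878.
End of year 1: book value $4,256.
End of year 2: book value $2,378.
Accumulated through year 2 = $6,134 − $2,378 = $3,756.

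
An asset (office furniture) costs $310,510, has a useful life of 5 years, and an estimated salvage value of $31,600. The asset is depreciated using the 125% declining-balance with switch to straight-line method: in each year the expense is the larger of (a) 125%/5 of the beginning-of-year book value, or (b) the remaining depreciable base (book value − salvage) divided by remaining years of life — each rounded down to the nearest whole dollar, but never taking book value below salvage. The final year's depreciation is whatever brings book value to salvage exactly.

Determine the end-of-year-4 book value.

$79,288

Depreciable base = $310,510 − $31,600 = $278,910.
Year 1: DB = ⌊$310,510 × 125%/5⌋ = $77,627; SL = ⌊$278,910/5⌋ = $55,782 → take DB $77,627. Book value $232,883.
Year 2: DB = ⌊$232,883 × 125%/5⌋ = $58,220; SL = ⌊$201,283/4⌋ = $50,320 → take DB $58,220. Book value $174,663.
Year 3: DB = ⌊$174,663 × 125%/5⌋ = $43,665; SL = ⌊$143,063/3⌋ = $47,687 → take SL $47,687. Book value $126,976.
Year 4: DB = ⌊$126,976 × 125%/5⌋ = $31,744; SL = ⌊$95,376/2⌋ = $47,688 → take SL $47,688. Book value $79,288.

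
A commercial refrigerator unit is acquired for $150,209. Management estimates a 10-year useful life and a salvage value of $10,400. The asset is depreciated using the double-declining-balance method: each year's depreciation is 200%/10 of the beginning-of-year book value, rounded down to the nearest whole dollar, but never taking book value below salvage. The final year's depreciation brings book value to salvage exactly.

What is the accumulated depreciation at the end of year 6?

$110,831

Depreciable base = $150,209 − $10,400 = $139,809.
Year 1: ⌊$150,209 × 200%/10⌋ = $30,041. Book value $120,168.
Year 2: ⌊$120,168 × 200%/10⌋ = $24,033. Book value $96,135.
Year 3: ⌊$96,135 × 200%/10⌋ = $19,227. Book value $76,908.
Year 4: ⌊$76,908 × 200%/10⌋ = $15,381. Book value $61,527.
Year 5: ⌊$61,527 × 200%/10⌋ = $12,305. Book value $49,222.
Year 6: ⌊$49,222 × 200%/10⌋ = $9,844. Book value $39,378.
Accumulated through year 6 = $150,209 − $39,378 = $110,831.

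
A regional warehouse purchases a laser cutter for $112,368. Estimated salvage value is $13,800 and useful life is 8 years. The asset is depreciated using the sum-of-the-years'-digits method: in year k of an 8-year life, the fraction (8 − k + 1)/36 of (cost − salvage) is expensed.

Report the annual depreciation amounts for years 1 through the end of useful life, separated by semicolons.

$21,904; $19,166; $16,428; $13,690; $10,952; $8,214; $5,476; $2,738

Depreciable base = $112,368 − $13,800 = $98,568.
Sum of the years' digits = 8+7+6+5+4+3+2+1 = 36.
Year 1: $98,568 × 8/36 = $21,904. Book value $90,464.
Year 2: $98,568 × 7/36 = $19,166. Book value $71,298.
Year 3: $98,568 × 6/36 = $16,428. Book value $54,870.
Year 4: $98,568 × 5/36 = $13,690. Book value $41,180.
Year 5: $98,568 × 4/36 = $10,952. Book value $30,228.
Year 6: $98,568 × 3/36 = $8,214. Book value $22,014.
Year 7: $98,568 × 2/36 = $5,476. Book value $16,538.
Year 8: $98,568 × 1/36 = $2,738. Book value $13,800.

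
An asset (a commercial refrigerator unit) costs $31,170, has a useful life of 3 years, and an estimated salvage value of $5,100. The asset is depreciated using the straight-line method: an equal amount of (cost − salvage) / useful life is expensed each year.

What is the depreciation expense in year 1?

Depreciable base = $31,170 − $5,100 = $26,070.
Annual expense = $26,070 / 3 = $8,690.

$8,690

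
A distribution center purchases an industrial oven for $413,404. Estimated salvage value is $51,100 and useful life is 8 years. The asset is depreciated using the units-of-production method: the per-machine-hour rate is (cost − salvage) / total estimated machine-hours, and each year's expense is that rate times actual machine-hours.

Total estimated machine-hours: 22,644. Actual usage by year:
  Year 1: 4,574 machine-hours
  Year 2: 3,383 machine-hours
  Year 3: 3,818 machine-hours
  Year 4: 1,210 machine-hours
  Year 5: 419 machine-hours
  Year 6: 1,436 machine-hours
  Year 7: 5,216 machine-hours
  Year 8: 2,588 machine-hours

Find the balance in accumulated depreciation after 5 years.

$214,464

Depreciable base = $413,404 − $51,100 = $362,304.
Rate = $362,304 / 22,644 machine-hours = $16 per machine-hour.
Year 1: 4,574 × $16 = $73,184. Book value $340,220.
Year 2: 3,383 × $16 = $54,128. Book value $286,092.
Year 3: 3,818 × $16 = $61,088. Book value $225,004.
Year 4: 1,210 × $16 = $19,360. Book value $205,644.
Year 5: 419 × $16 = $6,704. Book value $198,940.
Accumulated through year 5 = $413,404 − $198,940 = $214,464.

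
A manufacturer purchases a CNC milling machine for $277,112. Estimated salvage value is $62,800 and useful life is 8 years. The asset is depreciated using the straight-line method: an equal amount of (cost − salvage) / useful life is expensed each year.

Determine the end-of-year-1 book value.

$250,323

Depreciable base = $277,112 − $62,800 = $214,312.
Annual expense = $214,312 / 8 = $26,789.
End of year 1: book value $250,323.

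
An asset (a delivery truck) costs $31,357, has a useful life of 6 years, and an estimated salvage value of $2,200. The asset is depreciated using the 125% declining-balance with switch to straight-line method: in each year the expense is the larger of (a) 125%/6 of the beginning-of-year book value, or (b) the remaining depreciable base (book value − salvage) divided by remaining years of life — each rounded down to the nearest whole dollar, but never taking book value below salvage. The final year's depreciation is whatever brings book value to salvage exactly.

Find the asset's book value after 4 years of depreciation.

Depreciable base = $31,357 − $2,200 = $29,157.
Year 1: DB = ⌊$31,357 × 125%/6⌋ = $6,532; SL = ⌊$29,157/6⌋ = $4,859 → take DB $6,532. Book value $24,825.
Year 2: DB = ⌊$24,825 × 125%/6⌋ = $5,171; SL = ⌊$22,625/5⌋ = $4,525 → take DB $5,171. Book value $19,654.
Year 3: DB = ⌊$19,654 × 125%/6⌋ = $4,094; SL = ⌊$17,454/4⌋ = $4,363 → take SL $4,363. Book value $15,291.
Year 4: DB = ⌊$15,291 × 125%/6⌋ = $3,185; SL = ⌊$13,091/3⌋ = $4,363 → take SL $4,363. Book value $10,928.

$10,928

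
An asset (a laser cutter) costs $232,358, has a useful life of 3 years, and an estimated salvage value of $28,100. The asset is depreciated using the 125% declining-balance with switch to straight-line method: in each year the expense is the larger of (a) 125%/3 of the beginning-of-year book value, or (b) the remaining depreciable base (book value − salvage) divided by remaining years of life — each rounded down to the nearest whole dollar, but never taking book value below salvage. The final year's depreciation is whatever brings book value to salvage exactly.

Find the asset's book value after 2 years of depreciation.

$79,067

Depreciable base = $232,358 − $28,100 = $204,258.
Year 1: DB = ⌊$232,358 × 125%/3⌋ = $96,815; SL = ⌊$204,258/3⌋ = $68,086 → take DB $96,815. Book value $135,543.
Year 2: DB = ⌊$135,543 × 125%/3⌋ = $56,476; SL = ⌊$107,443/2⌋ = $53,721 → take DB $56,476. Book value $79,067.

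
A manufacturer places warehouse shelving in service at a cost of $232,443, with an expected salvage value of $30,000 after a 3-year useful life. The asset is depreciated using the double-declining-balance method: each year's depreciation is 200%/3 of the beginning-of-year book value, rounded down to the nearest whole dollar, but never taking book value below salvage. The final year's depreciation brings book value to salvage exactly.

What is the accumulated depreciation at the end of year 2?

Depreciable base = $232,443 − $30,000 = $202,443.
Year 1: ⌊$232,443 × 200%/3⌋ = $154,962. Book value $77,481.
Year 2: ⌊$77,481 × 200%/3⌋ = $51,654, capped at $47,481. Book value $30,000.
Accumulated through year 2 = $232,443 − $30,000 = $202,443.

$202,443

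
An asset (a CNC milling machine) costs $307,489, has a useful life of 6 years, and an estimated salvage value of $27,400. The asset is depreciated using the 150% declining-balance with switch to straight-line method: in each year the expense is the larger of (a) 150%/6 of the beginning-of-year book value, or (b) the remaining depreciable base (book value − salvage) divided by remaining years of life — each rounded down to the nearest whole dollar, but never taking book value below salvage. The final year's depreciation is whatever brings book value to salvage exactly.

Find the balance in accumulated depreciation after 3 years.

Depreciable base = $307,489 − $27,400 = $280,089.
Year 1: DB = ⌊$307,489 × 150%/6⌋ = $76,872; SL = ⌊$280,089/6⌋ = $46,681 → take DB $76,872. Book value $230,617.
Year 2: DB = ⌊$230,617 × 150%/6⌋ = $57,654; SL = ⌊$203,217/5⌋ = $40,643 → take DB $57,654. Book value $172,963.
Year 3: DB = ⌊$172,963 × 150%/6⌋ = $43,240; SL = ⌊$145,563/4⌋ = $36,390 → take DB $43,240. Book value $129,723.
Accumulated through year 3 = $307,489 − $129,723 = $177,766.

$177,766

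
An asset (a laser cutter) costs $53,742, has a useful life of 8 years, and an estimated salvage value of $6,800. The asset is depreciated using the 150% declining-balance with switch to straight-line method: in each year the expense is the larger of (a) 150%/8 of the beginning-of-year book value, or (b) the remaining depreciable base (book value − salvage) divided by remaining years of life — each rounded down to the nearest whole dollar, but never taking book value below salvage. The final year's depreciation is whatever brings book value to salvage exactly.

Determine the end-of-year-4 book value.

Depreciable base = $53,742 − $6,800 = $46,942.
Year 1: DB = ⌊$53,742 × 150%/8⌋ = $10,076; SL = ⌊$46,942/8⌋ = $5,867 → take DB $10,076. Book value $43,666.
Year 2: DB = ⌊$43,666 × 150%/8⌋ = $8,187; SL = ⌊$36,866/7⌋ = $5,266 → take DB $8,187. Book value $35,479.
Year 3: DB = ⌊$35,479 × 150%/8⌋ = $6,652; SL = ⌊$28,679/6⌋ = $4,779 → take DB $6,652. Book value $28,827.
Year 4: DB = ⌊$28,827 × 150%/8⌋ = $5,405; SL = ⌊$22,027/5⌋ = $4,405 → take DB $5,405. Book value $23,422.

$23,422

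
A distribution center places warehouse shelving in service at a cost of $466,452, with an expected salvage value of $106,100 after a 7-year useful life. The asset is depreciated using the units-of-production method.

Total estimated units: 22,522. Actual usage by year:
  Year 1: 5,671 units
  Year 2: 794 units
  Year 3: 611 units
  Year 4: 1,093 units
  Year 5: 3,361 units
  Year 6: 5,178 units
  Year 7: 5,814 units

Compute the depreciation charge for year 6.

Depreciable base = $466,452 − $106,100 = $360,352.
Rate = $360,352 / 22,522 units = $16 per unit.
Year 1: 5,671 × $16 = $90,736. Book value $375,716.
Year 2: 794 × $16 = $12,704. Book value $363,012.
Year 3: 611 × $16 = $9,776. Book value $353,236.
Year 4: 1,093 × $16 = $17,488. Book value $335,748.
Year 5: 3,361 × $16 = $53,776. Book value $281,972.
Year 6: 5,178 × $16 = $82,848. Book value $199,124.

$82,848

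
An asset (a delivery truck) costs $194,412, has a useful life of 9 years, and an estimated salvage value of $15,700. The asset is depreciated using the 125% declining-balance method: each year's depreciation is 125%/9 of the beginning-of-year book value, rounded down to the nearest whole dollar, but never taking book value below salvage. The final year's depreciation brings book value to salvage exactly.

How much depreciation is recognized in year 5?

$14,846

Depreciable base = $194,412 − $15,700 = $178,712.
Year 1: ⌊$194,412 × 125%/9⌋ = $27,001. Book value $167,411.
Year 2: ⌊$167,411 × 125%/9⌋ = $23,251. Book value $144,160.
Year 3: ⌊$144,160 × 125%/9⌋ = $20,022. Book value $124,138.
Year 4: ⌊$124,138 × 125%/9⌋ = $17,241. Book value $106,897.
Year 5: ⌊$106,897 × 125%/9⌋ = $14,846. Book value $92,051.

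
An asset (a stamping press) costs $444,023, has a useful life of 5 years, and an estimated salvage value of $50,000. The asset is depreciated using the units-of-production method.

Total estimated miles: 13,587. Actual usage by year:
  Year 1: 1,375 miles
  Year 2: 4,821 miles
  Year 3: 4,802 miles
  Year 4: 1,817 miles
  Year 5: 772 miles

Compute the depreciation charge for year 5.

Depreciable base = $444,023 − $50,000 = $394,023.
Rate = $394,023 / 13,587 miles = $29 per mile.
Year 1: 1,375 × $29 = $39,875. Book value $404,148.
Year 2: 4,821 × $29 = $139,809. Book value $264,339.
Year 3: 4,802 × $29 = $139,258. Book value $125,081.
Year 4: 1,817 × $29 = $52,693. Book value $72,388.
Year 5: 772 × $29 = $22,388. Book value $50,000.

$22,388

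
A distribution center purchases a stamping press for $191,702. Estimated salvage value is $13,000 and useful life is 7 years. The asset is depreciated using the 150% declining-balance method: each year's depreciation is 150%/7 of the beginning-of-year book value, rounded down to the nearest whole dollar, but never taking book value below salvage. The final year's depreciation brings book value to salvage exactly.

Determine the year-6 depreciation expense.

Depreciable base = $191,702 − $13,000 = $178,702.
Year 1: ⌊$191,702 × 150%/7⌋ = $41,079. Book value $150,623.
Year 2: ⌊$150,623 × 150%/7⌋ = $32,276. Book value $118,347.
Year 3: ⌊$118,347 × 150%/7⌋ = $25,360. Book value $92,987.
Year 4: ⌊$92,987 × 150%/7⌋ = $19,925. Book value $73,062.
Year 5: ⌊$73,062 × 150%/7⌋ = $15,656. Book value $57,406.
Year 6: ⌊$57,406 × 150%/7⌋ = $12,301. Book value $45,105.

$12,301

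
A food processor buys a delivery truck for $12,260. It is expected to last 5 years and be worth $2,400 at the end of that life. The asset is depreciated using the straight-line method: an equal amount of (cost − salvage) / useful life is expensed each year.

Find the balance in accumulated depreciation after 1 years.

Depreciable base = $12,260 − $2,400 = $9,860.
Annual expense = $9,860 / 5 = $1,972.
End of year 1: book value $10,288.
Accumulated through year 1 = $12,260 − $10,288 = $1,972.

$1,972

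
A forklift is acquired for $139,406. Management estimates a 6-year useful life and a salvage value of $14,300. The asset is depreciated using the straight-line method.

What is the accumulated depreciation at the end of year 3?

$62,553

Depreciable base = $139,406 − $14,300 = $125,106.
Annual expense = $125,106 / 6 = $20,851.
End of year 1: book value $118,555.
End of year 2: book value $97,704.
End of year 3: book value $76,853.
Accumulated through year 3 = $139,406 − $76,853 = $62,553.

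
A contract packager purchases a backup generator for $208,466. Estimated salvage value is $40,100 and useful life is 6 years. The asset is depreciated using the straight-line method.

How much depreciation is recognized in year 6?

Depreciable base = $208,466 − $40,100 = $168,366.
Annual expense = $168,366 / 6 = $28,061.

$28,061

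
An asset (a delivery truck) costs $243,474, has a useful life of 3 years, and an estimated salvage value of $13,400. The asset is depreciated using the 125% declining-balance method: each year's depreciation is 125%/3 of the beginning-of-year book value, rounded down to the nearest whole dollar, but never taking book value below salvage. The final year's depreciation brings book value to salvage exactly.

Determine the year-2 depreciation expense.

$59,177

Depreciable base = $243,474 − $13,400 = $230,074.
Year 1: ⌊$243,474 × 125%/3⌋ = $101,447. Book value $142,027.
Year 2: ⌊$142,027 × 125%/3⌋ = $59,177. Book value $82,850.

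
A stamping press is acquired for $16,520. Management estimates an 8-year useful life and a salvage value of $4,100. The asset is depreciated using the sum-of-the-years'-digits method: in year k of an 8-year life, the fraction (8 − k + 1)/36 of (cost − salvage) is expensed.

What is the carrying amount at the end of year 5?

Depreciable base = $16,520 − $4,100 = $12,420.
Sum of the years' digits = 8+7+6+5+4+3+2+1 = 36.
Year 1: $12,420 × 8/36 = $2,760. Book value $13,760.
Year 2: $12,420 × 7/36 = $2,415. Book value $11,345.
Year 3: $12,420 × 6/36 = $2,070. Book value $9,275.
Year 4: $12,420 × 5/36 = $1,725. Book value $7,550.
Year 5: $12,420 × 4/36 = $1,380. Book value $6,170.

$6,170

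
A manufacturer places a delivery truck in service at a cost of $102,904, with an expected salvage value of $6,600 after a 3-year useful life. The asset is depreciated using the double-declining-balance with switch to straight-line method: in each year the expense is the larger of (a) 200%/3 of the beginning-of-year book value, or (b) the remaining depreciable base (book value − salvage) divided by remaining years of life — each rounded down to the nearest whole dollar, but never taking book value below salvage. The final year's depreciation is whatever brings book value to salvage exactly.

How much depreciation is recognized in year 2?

Depreciable base = $102,904 − $6,600 = $96,304.
Year 1: DB = ⌊$102,904 × 200%/3⌋ = $68,602; SL = ⌊$96,304/3⌋ = $32,101 → take DB $68,602. Book value $34,302.
Year 2: DB = ⌊$34,302 × 200%/3⌋ = $22,868; SL = ⌊$27,702/2⌋ = $13,851 → take DB $22,868. Book value $11,434.

$22,868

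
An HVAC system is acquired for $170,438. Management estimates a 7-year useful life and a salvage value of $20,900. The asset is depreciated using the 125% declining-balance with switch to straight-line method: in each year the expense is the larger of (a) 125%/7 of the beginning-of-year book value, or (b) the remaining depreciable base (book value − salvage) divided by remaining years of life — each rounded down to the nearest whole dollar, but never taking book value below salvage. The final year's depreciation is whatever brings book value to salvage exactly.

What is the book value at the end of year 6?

$39,292

Depreciable base = $170,438 − $20,900 = $149,538.
Year 1: DB = ⌊$170,438 × 125%/7⌋ = $30,435; SL = ⌊$149,538/7⌋ = $21,362 → take DB $30,435. Book value $140,003.
Year 2: DB = ⌊$140,003 × 125%/7⌋ = $25,000; SL = ⌊$119,103/6⌋ = $19,850 → take DB $25,000. Book value $115,003.
Year 3: DB = ⌊$115,003 × 125%/7⌋ = $20,536; SL = ⌊$94,103/5⌋ = $18,820 → take DB $20,536. Book value $94,467.
Year 4: DB = ⌊$94,467 × 125%/7⌋ = $16,869; SL = ⌊$73,567/4⌋ = $18,391 → take SL $18,391. Book value $76,076.
Year 5: DB = ⌊$76,076 × 125%/7⌋ = $13,585; SL = ⌊$55,176/3⌋ = $18,392 → take SL $18,392. Book value $57,684.
Year 6: DB = ⌊$57,684 × 125%/7⌋ = $10,300; SL = ⌊$36,784/2⌋ = $18,392 → take SL $18,392. Book value $39,292.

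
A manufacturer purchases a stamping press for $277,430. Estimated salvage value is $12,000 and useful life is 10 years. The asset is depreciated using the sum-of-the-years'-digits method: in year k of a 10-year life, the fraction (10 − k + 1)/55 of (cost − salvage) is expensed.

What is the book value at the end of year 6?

Depreciable base = $277,430 − $12,000 = $265,430.
Sum of the years' digits = 10+9+8+7+6+5+4+3+2+1 = 55.
Year 1: $265,430 × 10/55 = $48,260. Book value $229,170.
Year 2: $265,430 × 9/55 = $43,434. Book value $185,736.
Year 3: $265,430 × 8/55 = $38,608. Book value $147,128.
Year 4: $265,430 × 7/55 = $33,782. Book value $113,346.
Year 5: $265,430 × 6/55 = $28,956. Book value $84,390.
Year 6: $265,430 × 5/55 = $24,130. Book value $60,260.

$60,260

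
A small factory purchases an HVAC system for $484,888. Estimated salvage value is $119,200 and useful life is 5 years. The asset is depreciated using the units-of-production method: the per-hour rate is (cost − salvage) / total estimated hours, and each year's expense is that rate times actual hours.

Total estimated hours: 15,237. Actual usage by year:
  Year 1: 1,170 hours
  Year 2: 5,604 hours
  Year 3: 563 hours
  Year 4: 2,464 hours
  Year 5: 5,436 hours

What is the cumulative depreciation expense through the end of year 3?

$176,088

Depreciable base = $484,888 − $119,200 = $365,688.
Rate = $365,688 / 15,237 hours = $24 per hour.
Year 1: 1,170 × $24 = $28,080. Book value $456,808.
Year 2: 5,604 × $24 = $134,496. Book value $322,312.
Year 3: 563 × $24 = $13,512. Book value $308,800.
Accumulated through year 3 = $484,888 − $308,800 = $176,088.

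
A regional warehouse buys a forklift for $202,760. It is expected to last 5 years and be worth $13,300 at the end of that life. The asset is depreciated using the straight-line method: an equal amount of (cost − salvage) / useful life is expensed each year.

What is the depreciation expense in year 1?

$37,892

Depreciable base = $202,760 − $13,300 = $189,460.
Annual expense = $189,460 / 5 = $37,892.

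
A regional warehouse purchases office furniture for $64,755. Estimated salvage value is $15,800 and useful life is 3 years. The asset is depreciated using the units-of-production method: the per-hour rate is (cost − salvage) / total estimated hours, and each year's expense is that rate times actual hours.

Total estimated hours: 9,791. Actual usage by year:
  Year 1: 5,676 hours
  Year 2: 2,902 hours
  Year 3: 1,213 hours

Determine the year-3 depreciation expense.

$6,065

Depreciable base = $64,755 − $15,800 = $48,955.
Rate = $48,955 / 9,791 hours = $5 per hour.
Year 1: 5,676 × $5 = $28,380. Book value $36,375.
Year 2: 2,902 × $5 = $14,510. Book value $21,865.
Year 3: 1,213 × $5 = $6,065. Book value $15,800.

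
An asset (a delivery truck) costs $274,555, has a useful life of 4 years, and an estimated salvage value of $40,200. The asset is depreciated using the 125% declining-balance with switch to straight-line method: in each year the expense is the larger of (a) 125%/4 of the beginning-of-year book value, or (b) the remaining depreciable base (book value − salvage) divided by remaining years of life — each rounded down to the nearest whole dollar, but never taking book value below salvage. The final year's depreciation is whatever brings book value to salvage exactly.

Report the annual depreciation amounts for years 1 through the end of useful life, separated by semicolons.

$85,798; $58,986; $44,785; $44,786

Depreciable base = $274,555 − $40,200 = $234,355.
Year 1: DB = ⌊$274,555 × 125%/4⌋ = $85,798; SL = ⌊$234,355/4⌋ = $58,588 → take DB $85,798. Book value $188,757.
Year 2: DB = ⌊$188,757 × 125%/4⌋ = $58,986; SL = ⌊$148,557/3⌋ = $49,519 → take DB $58,986. Book value $129,771.
Year 3: DB = ⌊$129,771 × 125%/4⌋ = $40,553; SL = ⌊$89,571/2⌋ = $44,785 → take SL $44,785. Book value $84,986.
Year 4 (final): $84,986 − $40,200 = $44,786. Book value $40,200.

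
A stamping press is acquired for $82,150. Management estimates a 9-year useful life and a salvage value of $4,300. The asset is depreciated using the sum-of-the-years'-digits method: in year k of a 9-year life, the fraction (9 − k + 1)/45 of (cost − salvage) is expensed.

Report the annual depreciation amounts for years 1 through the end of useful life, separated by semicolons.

$15,570; $13,840; $12,110; $10,380; $8,650; $6,920; $5,190; $3,460; $1,730

Depreciable base = $82,150 − $4,300 = $77,850.
Sum of the years' digits = 9+8+7+6+5+4+3+2+1 = 45.
Year 1: $77,850 × 9/45 = $15,570. Book value $66,580.
Year 2: $77,850 × 8/45 = $13,840. Book value $52,740.
Year 3: $77,850 × 7/45 = $12,110. Book value $40,630.
Year 4: $77,850 × 6/45 = $10,380. Book value $30,250.
Year 5: $77,850 × 5/45 = $8,650. Book value $21,600.
Year 6: $77,850 × 4/45 = $6,920. Book value $14,680.
Year 7: $77,850 × 3/45 = $5,190. Book value $9,490.
Year 8: $77,850 × 2/45 = $3,460. Book value $6,030.
Year 9: $77,850 × 1/45 = $1,730. Book value $4,300.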